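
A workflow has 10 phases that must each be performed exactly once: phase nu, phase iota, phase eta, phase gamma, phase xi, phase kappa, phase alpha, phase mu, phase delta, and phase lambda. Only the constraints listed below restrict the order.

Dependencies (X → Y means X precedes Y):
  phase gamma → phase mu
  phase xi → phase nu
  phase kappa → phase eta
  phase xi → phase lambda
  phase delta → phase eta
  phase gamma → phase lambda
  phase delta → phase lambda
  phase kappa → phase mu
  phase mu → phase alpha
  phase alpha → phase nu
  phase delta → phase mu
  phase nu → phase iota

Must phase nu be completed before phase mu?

The constraints actually force phase mu before phase nu (via phase mu → phase alpha → phase nu), not the other way around.
So phase nu never precedes phase mu.

No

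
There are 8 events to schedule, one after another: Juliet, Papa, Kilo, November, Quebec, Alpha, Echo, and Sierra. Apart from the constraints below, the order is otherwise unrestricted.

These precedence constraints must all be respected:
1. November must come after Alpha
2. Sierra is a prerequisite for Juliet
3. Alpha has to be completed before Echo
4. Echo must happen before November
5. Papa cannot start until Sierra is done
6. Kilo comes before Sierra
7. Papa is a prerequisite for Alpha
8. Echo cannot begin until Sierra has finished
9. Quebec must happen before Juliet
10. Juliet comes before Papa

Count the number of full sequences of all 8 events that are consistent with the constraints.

3

2 events have no prerequisites (Kilo, Quebec), so any of them could come first.
Counting all ways to extend the partial order to a total order gives 3.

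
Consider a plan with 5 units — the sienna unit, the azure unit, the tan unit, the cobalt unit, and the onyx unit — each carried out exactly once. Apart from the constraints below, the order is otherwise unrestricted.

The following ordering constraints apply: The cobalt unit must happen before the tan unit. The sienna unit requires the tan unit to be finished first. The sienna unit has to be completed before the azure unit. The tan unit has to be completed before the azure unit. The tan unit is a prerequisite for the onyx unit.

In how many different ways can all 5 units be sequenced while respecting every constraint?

3

The cobalt unit is the only unit with nothing required before it, so every ordering starts there.
Systematically extending each partial ordering one unit at a time and counting, there are 3 complete orderings.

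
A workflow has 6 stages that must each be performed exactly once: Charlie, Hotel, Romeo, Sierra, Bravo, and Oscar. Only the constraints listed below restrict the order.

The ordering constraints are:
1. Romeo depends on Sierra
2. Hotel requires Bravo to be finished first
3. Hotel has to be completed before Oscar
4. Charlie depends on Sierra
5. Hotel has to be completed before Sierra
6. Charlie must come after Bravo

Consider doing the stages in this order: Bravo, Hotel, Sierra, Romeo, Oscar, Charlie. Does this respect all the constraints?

Yes

Going through the constraints one by one, each required predecessor appears earlier in the sequence than its dependent — e.g. Bravo (position 1) is before Charlie (position 6), as required.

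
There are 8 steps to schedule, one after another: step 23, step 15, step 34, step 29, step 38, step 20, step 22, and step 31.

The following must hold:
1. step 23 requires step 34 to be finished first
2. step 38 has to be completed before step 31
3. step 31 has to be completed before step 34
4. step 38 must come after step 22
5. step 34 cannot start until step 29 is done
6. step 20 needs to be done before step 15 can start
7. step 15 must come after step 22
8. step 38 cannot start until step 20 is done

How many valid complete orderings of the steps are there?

56

The steps with no prerequisites are step 29, step 20, step 22; any of them can be placed first.
Counting all ways to extend the partial order to a total order gives 56.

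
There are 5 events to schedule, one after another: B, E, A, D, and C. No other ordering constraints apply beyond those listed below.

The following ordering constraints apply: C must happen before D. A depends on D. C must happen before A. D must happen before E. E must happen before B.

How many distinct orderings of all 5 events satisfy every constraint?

3

C is the only event with nothing required before it, so every ordering starts there.
Enumerating by repeatedly choosing an available event (one whose prerequisites are all placed) gives 3 distinct complete orderings.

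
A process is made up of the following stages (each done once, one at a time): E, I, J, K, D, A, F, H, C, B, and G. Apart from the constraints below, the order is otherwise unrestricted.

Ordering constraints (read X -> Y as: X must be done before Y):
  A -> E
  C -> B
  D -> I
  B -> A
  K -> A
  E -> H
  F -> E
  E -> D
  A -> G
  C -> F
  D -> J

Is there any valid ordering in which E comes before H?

Every valid ordering already has E before H (the constraints require it), so in particular at least one does.

Yes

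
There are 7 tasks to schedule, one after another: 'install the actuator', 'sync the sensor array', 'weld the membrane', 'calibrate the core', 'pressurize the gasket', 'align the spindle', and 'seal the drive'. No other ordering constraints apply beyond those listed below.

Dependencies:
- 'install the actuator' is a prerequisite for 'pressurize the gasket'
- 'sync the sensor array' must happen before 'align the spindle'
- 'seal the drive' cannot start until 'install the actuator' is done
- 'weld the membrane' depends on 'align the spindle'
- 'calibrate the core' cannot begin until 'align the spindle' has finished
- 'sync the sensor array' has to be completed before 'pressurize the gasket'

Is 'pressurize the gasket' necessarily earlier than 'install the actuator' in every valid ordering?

There is a chain 'install the actuator' → 'pressurize the gasket', which puts 'install the actuator' before 'pressurize the gasket'.
So 'pressurize the gasket' does not have to come before 'install the actuator' — it cannot.

No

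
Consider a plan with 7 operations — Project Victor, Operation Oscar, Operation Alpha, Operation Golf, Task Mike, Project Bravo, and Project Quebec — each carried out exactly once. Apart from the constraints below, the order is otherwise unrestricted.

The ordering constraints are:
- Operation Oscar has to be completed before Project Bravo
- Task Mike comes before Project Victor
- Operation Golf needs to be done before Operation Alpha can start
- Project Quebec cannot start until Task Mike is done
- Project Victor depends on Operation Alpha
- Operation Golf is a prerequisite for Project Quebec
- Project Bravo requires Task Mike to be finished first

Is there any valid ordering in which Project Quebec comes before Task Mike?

Following Task Mike → Project Quebec, Task Mike must precede Project Quebec in every valid ordering.
Hence Project Quebec can never be scheduled before Task Mike.

No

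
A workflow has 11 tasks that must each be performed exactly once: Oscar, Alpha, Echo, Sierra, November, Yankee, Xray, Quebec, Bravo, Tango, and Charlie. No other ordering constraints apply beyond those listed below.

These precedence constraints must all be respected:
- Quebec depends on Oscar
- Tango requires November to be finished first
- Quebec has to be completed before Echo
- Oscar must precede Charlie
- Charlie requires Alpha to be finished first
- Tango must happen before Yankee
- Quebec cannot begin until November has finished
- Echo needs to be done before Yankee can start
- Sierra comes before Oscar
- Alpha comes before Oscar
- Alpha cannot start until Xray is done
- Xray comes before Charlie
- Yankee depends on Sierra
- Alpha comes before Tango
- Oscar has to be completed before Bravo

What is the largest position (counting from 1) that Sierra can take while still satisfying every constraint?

5

Following every chain forward from Sierra, the tasks that must come later are Oscar, Echo, Yankee, Quebec, Bravo, Charlie — 6 of them.
So at least 6 tasks follow Sierra, putting Sierra no later than position 5. That position is achievable by scheduling everything else first.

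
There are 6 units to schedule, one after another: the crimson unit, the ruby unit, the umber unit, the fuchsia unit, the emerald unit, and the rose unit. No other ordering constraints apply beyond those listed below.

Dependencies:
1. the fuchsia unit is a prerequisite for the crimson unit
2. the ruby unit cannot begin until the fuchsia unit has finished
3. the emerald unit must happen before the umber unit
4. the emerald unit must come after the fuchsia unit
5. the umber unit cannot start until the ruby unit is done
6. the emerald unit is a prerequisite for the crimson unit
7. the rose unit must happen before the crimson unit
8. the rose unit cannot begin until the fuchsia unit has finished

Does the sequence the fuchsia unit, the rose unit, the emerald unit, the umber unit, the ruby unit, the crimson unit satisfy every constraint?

No

In the proposed order, the umber unit appears before the ruby unit.
Since the ruby unit is required before the umber unit, the ordering is invalid.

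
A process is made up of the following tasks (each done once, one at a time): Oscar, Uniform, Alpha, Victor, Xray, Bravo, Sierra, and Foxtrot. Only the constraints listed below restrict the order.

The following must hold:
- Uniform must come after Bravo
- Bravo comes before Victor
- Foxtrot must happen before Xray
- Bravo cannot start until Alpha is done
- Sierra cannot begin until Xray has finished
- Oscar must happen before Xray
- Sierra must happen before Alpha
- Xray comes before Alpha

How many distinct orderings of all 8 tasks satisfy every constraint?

4

2 tasks have no prerequisites (Oscar, Foxtrot), so any of them could come first.
Counting all ways to extend the partial order to a total order gives 4.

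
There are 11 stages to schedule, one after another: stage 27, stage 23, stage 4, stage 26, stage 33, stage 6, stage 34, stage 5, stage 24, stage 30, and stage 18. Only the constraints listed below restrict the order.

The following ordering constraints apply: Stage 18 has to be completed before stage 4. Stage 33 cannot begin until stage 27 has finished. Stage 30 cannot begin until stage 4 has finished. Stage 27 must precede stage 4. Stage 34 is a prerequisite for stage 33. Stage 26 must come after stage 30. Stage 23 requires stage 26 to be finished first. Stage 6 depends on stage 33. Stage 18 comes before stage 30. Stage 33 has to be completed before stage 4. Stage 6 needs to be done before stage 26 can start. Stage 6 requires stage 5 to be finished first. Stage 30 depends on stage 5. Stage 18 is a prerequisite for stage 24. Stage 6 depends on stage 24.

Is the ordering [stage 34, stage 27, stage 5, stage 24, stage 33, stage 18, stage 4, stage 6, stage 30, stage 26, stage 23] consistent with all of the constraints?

Here stage 18 comes after stage 24.
Since stage 18 is required before stage 24, the ordering is invalid.

No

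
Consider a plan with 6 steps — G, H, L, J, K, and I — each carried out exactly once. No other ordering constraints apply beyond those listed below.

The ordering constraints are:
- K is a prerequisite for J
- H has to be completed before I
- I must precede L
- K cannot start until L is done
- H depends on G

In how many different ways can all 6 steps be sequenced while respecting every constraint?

G is the only step with nothing required before it, so every ordering starts there.
Every step is then forced in turn, so only 1 complete ordering is consistent with the constraints.

1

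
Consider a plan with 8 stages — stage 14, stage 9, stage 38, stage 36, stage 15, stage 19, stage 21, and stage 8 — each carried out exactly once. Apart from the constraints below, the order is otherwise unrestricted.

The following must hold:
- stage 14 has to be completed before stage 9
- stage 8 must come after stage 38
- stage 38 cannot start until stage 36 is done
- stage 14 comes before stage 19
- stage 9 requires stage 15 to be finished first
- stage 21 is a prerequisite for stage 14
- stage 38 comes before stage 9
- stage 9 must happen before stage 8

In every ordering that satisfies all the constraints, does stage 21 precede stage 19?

Tracing the constraints gives a chain: stage 21 → stage 14 → stage 19.
Hence stage 21 necessarily comes before stage 19.

Yes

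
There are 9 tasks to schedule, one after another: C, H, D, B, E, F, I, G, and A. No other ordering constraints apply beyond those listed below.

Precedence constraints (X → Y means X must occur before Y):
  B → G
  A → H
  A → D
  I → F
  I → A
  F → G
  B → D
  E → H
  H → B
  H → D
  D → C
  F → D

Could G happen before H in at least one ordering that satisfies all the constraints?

No

The constraints give a chain H → B → G, which forces H before G.
So no valid ordering can have G before H.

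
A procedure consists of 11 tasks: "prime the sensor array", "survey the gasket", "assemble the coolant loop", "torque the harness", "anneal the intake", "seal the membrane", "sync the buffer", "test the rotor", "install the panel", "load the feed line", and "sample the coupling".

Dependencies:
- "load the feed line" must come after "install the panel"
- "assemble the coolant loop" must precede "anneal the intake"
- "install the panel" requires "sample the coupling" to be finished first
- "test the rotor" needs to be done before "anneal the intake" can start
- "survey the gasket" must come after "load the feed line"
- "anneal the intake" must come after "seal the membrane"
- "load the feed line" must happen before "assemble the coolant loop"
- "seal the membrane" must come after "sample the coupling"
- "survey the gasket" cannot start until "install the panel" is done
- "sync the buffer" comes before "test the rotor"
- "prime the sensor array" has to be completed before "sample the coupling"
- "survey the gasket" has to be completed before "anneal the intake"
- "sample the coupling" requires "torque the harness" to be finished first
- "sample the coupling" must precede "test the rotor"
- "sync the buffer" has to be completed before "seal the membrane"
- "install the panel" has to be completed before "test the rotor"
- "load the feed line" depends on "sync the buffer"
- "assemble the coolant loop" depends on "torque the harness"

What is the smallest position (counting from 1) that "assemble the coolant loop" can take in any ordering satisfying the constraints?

Working backwards through the constraints from "assemble the coolant loop", its full set of required predecessors is "prime the sensor array", "torque the harness", "sync the buffer", "install the panel", "load the feed line", "sample the coupling" — 6 of them.
So at minimum 6 tasks come before "assemble the coolant loop", putting "assemble the coolant loop" no earlier than position 7. That position is achievable by scheduling exactly those predecessors first.

7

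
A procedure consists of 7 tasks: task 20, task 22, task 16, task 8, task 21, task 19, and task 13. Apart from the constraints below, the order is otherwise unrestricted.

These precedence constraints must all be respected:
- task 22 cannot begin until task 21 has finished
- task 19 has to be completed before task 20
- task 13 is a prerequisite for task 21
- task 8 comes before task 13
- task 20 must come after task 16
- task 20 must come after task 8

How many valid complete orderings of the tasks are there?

68

The tasks with no prerequisites are task 16, task 8, task 19; any of them can be placed first.
Counting all ways to extend the partial order to a total order gives 68.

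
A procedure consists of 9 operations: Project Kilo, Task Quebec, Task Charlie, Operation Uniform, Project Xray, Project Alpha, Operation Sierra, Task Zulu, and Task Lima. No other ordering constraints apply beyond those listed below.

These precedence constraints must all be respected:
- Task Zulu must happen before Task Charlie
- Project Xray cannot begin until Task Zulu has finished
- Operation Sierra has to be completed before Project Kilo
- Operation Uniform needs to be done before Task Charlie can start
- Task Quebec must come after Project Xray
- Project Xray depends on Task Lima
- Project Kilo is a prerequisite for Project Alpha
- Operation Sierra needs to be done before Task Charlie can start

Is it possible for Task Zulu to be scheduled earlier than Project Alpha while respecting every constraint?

Yes

No chain of constraints runs from Project Alpha to Task Zulu, so Project Alpha is not required to come first.
That means at least one valid schedule has Task Zulu before Project Alpha.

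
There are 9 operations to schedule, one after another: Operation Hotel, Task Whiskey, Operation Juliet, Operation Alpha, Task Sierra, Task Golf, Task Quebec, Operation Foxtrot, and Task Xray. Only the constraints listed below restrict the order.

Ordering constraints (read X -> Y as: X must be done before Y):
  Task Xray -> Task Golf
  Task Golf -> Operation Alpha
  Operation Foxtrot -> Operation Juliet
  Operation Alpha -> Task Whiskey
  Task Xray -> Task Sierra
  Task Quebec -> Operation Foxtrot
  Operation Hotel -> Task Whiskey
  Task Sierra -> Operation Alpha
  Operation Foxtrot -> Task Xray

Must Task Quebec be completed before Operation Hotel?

Task Quebec and Operation Hotel are not related by any chain of constraints.
A valid ordering placing Operation Hotel before Task Quebec exists, so the answer is no.

No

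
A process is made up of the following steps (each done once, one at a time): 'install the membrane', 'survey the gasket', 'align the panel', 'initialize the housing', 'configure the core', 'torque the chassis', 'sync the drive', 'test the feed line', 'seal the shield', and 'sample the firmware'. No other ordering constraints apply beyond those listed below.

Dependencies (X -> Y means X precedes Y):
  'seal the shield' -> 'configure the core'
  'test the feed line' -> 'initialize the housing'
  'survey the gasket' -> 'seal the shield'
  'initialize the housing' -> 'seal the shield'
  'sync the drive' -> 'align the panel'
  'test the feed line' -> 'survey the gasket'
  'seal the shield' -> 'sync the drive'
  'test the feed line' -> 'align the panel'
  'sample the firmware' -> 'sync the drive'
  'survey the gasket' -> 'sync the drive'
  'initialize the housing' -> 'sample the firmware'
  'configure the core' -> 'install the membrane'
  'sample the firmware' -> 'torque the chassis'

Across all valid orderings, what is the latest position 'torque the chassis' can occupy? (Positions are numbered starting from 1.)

Nothing depends on 'torque the chassis', so it can be the final step, position 10.

10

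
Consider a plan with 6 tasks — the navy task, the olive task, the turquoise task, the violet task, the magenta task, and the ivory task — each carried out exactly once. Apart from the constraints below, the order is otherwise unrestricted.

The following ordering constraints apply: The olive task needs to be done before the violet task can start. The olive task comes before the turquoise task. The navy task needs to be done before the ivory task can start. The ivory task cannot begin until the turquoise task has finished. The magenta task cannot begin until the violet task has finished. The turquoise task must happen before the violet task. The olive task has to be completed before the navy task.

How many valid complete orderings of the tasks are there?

9

The olive task is the only task with nothing required before it, so every ordering starts there.
Counting all ways to extend the partial order to a total order gives 9.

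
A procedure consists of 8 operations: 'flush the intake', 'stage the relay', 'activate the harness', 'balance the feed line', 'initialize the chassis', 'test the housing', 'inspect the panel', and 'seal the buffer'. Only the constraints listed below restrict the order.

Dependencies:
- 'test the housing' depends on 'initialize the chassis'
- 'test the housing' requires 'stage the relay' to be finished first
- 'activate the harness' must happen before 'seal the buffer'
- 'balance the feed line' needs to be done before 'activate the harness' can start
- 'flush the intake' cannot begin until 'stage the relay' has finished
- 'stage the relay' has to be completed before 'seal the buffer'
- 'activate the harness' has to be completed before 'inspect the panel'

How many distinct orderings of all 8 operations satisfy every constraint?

638

3 operations have no prerequisites ('stage the relay', 'balance the feed line', 'initialize the chassis'), so any of them could come first.
Systematically extending each partial ordering one operation at a time and counting, there are 638 complete orderings.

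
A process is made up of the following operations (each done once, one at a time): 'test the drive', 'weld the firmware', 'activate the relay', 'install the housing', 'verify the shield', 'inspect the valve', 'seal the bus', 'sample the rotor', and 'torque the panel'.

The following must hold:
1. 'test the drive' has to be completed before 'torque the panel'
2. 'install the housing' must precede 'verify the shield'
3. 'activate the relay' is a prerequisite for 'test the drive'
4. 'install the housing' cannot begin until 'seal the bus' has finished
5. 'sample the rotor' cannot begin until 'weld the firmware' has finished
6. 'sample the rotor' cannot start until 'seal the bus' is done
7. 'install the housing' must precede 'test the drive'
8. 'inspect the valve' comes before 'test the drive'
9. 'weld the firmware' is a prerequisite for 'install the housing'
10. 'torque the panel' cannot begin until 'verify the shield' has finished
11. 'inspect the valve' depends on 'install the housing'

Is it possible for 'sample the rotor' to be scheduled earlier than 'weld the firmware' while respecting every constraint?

No

Following 'weld the firmware' → 'sample the rotor', 'weld the firmware' must precede 'sample the rotor' in every valid ordering.
Hence 'sample the rotor' can never be scheduled before 'weld the firmware'.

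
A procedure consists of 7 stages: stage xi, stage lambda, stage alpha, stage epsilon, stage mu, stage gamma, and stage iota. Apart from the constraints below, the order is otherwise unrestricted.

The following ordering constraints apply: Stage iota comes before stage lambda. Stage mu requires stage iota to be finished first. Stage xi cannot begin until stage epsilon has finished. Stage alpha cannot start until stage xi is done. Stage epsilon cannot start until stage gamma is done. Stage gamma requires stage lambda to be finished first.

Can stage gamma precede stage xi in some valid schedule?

Yes

Every valid ordering already has stage gamma before stage xi (the constraints require it), so in particular at least one does.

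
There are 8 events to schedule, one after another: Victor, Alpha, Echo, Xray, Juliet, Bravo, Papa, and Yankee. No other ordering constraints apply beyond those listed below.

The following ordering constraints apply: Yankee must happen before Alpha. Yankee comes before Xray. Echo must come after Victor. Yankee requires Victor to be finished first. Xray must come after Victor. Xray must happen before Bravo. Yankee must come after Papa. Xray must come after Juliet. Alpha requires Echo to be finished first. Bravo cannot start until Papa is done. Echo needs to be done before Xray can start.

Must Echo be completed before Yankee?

Nothing in the constraints links Echo and Yankee; they are unordered relative to each other.
So Echo can come before Yankee or after — it is not forced.

No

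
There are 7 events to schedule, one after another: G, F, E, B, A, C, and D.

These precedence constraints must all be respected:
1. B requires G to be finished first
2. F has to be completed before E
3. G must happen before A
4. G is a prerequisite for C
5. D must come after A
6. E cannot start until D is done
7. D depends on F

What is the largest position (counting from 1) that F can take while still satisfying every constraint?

Every event that must follow F has to come after it. Tracing all chains starting from F, those events are: E, D — 2 in total.
With 2 mandatory successors out of 7 events total, the latest slot for F is 7−2 = 5, and it's reachable by doing all non-successors before F.

5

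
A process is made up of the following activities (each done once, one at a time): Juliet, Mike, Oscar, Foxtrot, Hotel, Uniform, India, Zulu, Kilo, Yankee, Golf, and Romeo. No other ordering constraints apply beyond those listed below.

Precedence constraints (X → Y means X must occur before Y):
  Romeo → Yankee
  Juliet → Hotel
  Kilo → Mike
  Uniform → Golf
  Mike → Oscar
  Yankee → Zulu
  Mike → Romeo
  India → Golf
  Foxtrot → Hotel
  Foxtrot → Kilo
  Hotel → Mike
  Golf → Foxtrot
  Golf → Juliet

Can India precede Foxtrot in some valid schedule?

Every valid ordering already has India before Foxtrot (the constraints require it), so in particular at least one does.

Yes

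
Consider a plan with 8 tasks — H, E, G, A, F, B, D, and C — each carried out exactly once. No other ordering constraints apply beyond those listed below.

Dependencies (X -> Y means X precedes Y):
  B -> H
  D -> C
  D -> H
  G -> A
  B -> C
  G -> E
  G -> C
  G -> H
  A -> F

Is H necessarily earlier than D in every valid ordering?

No

The constraints actually force D before H (via D → H), not the other way around.
So H does not have to come before D — it cannot.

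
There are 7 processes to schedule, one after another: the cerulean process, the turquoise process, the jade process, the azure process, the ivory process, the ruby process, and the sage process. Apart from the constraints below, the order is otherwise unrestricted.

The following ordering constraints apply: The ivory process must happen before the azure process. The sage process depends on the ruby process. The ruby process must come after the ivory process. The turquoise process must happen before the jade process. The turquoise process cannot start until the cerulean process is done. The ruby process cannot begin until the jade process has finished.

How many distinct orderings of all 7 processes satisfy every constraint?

18

The processes with no prerequisites are the cerulean process, the ivory process; any of them can be placed first.
Counting all ways to extend the partial order to a total order gives 18.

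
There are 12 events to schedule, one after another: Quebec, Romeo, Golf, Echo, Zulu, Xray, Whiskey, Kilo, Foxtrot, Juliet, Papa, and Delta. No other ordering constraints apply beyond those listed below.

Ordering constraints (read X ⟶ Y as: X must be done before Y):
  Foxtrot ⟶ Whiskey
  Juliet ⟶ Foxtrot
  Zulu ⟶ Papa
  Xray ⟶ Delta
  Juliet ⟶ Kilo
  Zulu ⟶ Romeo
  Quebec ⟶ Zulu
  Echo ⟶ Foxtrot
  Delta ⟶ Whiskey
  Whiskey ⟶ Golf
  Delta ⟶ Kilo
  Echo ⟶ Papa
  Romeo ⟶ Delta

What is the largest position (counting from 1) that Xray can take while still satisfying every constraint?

8

The events that are forced after Xray, directly or by a chain of constraints, are Golf, Whiskey, Kilo, Delta. That's 4 events.
With 4 mandatory successors out of 12 events total, the latest slot for Xray is 12−4 = 8, and it's reachable by doing all non-successors before Xray.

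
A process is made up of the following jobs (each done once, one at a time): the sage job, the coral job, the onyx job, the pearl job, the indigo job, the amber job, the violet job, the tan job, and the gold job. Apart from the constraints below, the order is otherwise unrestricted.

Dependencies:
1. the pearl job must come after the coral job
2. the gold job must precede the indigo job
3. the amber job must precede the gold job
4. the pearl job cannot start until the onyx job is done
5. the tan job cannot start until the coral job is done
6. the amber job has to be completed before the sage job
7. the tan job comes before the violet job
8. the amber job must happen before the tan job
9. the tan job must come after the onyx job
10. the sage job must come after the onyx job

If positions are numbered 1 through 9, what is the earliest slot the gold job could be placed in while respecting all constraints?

Working backwards through the constraints from the gold job, its only required predecessor is the amber job.
So at minimum 1 job comes before the gold job, putting the gold job no earlier than position 2. That position is achievable by scheduling exactly that predecessor first.

2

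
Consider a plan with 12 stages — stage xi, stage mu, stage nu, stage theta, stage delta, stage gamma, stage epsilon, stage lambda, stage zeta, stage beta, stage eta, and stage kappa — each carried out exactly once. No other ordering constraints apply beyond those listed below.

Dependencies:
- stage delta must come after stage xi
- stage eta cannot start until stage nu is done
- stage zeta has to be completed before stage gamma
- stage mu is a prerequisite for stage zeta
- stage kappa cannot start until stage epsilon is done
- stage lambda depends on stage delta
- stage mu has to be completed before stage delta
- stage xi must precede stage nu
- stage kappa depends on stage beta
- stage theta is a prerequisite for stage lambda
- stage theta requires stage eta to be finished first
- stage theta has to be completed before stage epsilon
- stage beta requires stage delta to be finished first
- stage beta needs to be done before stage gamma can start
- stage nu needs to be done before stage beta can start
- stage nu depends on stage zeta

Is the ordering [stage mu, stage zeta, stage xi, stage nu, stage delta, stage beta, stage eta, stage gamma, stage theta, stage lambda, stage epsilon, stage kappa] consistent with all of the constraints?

Yes

Going through the constraints one by one, each required predecessor appears earlier in the sequence than its dependent — e.g. stage beta (position 6) is before stage kappa (position 12), as required.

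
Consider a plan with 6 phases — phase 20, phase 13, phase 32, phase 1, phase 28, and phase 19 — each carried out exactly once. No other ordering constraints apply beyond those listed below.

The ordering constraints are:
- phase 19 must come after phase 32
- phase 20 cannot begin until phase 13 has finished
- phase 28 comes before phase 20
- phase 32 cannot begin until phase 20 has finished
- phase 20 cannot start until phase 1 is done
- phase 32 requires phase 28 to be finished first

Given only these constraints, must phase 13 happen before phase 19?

Yes

There is a constraint chain phase 13 → phase 20 → phase 32 → phase 19.
That forces phase 13 before phase 19 in every valid schedule.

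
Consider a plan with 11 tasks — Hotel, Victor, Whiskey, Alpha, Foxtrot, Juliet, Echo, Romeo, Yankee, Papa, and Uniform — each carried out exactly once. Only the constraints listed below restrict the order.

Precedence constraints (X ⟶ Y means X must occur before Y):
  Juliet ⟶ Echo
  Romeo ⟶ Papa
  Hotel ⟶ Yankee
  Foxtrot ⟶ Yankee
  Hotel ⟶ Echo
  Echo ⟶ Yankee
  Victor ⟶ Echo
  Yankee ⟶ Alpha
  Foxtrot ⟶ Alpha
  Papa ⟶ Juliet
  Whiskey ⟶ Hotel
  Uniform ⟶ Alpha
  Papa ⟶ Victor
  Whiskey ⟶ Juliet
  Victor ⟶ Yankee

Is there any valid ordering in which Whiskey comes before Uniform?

Yes

Nothing in the constraints forces Uniform before Whiskey — there is no chain from Uniform to Whiskey.
That means at least one valid schedule has Whiskey before Uniform.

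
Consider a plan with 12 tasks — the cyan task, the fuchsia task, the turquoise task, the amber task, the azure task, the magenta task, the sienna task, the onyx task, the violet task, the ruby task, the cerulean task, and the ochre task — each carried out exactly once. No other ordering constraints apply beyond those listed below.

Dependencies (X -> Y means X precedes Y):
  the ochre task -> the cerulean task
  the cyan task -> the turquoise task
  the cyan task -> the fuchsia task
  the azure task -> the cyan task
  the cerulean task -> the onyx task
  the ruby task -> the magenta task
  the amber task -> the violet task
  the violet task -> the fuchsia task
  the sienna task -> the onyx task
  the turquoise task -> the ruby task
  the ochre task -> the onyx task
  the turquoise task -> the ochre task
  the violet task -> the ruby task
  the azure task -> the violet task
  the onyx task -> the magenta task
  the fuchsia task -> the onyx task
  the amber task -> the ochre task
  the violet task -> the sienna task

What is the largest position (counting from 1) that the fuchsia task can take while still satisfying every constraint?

10

Following every chain forward from the fuchsia task, the tasks that must come later are the magenta task, the onyx task — 2 of them.
So at least 2 tasks follow the fuchsia task, putting the fuchsia task no later than position 10. That position is achievable by scheduling everything else first.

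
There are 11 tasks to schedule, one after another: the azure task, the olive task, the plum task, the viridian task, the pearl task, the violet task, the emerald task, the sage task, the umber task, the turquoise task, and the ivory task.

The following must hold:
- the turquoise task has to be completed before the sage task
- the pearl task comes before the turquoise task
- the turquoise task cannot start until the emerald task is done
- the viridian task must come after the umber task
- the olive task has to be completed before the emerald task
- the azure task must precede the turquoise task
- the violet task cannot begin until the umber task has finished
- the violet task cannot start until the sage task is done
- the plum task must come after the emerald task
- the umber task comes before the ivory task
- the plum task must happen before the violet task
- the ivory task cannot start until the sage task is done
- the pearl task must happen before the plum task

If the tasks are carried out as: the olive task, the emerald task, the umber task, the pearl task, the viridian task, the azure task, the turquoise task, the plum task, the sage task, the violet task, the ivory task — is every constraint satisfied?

Checking each listed constraint against this order: for instance, the umber task is in position 3 and the ivory task in position 11, so that constraint holds — and the remaining constraints check out the same way.

Yes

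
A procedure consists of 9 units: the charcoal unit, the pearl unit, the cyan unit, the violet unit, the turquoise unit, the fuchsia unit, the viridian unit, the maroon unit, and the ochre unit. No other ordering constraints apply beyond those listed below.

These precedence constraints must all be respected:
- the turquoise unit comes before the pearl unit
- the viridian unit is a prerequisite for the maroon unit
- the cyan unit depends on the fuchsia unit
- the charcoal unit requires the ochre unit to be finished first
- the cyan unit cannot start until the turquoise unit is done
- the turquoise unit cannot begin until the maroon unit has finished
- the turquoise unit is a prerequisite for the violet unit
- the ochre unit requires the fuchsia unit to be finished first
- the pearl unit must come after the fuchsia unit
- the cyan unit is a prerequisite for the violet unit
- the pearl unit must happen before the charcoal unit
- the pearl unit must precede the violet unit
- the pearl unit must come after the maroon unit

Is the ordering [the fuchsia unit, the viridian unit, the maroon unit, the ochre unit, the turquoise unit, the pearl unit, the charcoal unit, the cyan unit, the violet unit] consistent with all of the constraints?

Going through the constraints one by one, each required predecessor appears earlier in the sequence than its dependent — e.g. the fuchsia unit (position 1) is before the cyan unit (position 8), as required.

Yes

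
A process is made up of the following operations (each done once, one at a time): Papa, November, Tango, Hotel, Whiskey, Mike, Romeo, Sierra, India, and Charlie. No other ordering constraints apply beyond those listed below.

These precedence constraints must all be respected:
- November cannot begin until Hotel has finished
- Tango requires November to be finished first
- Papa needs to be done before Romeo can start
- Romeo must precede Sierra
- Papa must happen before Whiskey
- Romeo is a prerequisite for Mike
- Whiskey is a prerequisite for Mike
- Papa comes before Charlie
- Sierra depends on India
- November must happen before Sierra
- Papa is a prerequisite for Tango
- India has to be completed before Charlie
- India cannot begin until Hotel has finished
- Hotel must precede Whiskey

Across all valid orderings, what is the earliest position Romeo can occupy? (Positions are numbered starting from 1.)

Working backwards through the constraints from Romeo, its only required predecessor is Papa.
So at minimum 1 operation comes before Romeo, putting Romeo no earlier than position 2. That position is achievable by scheduling exactly that predecessor first.

2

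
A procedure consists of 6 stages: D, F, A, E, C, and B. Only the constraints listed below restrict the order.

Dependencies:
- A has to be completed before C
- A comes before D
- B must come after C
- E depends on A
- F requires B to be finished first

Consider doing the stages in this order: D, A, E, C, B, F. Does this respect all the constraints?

Here A comes after D.
That contradicts the constraint that A must precede D.

No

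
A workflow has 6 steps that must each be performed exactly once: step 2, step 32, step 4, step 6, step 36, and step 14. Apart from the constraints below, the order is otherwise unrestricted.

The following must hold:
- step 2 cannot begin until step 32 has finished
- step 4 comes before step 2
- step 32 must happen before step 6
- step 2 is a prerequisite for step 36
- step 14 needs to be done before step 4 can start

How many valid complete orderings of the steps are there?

2 steps have no prerequisites (step 32, step 14), so any of them could come first.
Enumerating by repeatedly choosing an available step (one whose prerequisites are all placed) gives 12 distinct complete orderings.

12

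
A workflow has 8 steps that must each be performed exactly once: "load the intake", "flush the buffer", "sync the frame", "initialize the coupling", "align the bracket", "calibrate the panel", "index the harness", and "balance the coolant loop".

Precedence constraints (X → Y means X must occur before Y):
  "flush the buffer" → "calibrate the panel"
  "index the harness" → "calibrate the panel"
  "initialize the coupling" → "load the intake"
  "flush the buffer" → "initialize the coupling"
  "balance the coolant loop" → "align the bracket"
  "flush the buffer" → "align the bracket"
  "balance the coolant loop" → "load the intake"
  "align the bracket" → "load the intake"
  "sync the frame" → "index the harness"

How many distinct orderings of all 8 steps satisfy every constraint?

The steps with no prerequisites are "flush the buffer", "sync the frame", "balance the coolant loop"; any of them can be placed first.
Enumerating by repeatedly choosing an available step (one whose prerequisites are all placed) gives 269 distinct complete orderings.

269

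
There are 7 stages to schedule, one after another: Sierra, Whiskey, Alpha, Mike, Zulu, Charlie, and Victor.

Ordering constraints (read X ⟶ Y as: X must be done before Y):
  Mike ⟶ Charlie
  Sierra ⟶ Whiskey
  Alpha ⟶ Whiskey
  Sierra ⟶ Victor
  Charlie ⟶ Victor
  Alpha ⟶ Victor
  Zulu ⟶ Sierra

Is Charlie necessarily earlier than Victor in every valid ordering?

Tracing the constraints gives a chain: Charlie → Victor.
Hence Charlie necessarily comes before Victor.

Yes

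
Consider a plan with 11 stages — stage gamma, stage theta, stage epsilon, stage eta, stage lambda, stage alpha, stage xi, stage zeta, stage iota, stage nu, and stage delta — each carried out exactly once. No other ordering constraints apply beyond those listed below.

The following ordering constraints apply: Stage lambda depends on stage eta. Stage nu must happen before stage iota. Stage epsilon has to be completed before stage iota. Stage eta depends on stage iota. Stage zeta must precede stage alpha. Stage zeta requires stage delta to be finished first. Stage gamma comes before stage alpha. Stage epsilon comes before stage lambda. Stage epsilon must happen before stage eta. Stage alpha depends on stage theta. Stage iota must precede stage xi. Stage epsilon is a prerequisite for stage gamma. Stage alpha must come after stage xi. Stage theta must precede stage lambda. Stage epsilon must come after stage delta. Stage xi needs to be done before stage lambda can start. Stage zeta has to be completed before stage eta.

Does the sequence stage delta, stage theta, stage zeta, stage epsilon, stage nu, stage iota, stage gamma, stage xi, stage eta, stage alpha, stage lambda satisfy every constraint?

Yes

Checking each listed constraint against this order: for instance, stage theta is in position 2 and stage lambda in position 11, so that constraint holds — and the remaining constraints check out the same way.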